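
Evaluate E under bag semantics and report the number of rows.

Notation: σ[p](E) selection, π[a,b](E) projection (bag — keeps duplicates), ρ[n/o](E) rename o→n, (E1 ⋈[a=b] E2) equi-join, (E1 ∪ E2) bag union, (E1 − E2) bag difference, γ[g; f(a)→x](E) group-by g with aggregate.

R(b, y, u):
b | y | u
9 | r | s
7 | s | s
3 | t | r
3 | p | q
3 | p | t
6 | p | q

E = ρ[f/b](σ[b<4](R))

Subexpression sizes:
  R → 6
  σ[b<4](R) → 3
  ρ[f/b](σ[b<4](R)) → 3

|E| = 3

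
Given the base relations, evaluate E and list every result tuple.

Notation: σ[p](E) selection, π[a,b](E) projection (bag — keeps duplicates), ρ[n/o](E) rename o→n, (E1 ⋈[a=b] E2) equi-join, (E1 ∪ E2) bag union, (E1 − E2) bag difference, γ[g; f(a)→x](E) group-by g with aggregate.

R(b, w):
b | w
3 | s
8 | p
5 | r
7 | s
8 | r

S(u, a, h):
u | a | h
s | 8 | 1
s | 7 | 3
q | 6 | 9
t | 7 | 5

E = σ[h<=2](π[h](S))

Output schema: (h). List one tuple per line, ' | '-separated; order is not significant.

Subexpression sizes:
  S → 4
  π[h](S) → 4
  σ[h<=2](π[h](S)) → 1

== RESULT ==
h
1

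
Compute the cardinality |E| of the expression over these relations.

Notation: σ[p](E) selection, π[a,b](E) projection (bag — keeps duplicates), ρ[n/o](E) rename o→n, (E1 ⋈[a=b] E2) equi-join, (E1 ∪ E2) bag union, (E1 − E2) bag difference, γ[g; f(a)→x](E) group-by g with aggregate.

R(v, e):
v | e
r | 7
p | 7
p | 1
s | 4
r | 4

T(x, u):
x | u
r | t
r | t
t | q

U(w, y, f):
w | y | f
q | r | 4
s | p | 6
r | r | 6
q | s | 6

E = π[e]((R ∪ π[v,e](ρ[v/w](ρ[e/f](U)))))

Per-node cardinality:
  R → 5
  U → 4
  ρ[e/f](U) → 4
  ρ[v/w](ρ[e/f](U)) → 4
  π[v,e](ρ[v/w](ρ[e/f](U))) → 4
  (R ∪ π[v,e](ρ[v/w](ρ[e/f](U)))) → 9
  π[e]((R ∪ π[v,e](ρ[v/w](ρ[e/f](U))))) → 9

|E| = 9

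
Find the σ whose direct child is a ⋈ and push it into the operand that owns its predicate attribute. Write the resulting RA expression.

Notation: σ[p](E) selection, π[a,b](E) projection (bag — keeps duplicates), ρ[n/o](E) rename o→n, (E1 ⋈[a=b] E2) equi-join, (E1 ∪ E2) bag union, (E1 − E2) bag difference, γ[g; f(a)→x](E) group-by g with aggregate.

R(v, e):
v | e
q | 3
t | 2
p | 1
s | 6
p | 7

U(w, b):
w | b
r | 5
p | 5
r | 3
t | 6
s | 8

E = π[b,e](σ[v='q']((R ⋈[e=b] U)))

σ filters on v, owned by the left side.
E' = π[b,e]((σ[v='q'](R) ⋈[e=b] U))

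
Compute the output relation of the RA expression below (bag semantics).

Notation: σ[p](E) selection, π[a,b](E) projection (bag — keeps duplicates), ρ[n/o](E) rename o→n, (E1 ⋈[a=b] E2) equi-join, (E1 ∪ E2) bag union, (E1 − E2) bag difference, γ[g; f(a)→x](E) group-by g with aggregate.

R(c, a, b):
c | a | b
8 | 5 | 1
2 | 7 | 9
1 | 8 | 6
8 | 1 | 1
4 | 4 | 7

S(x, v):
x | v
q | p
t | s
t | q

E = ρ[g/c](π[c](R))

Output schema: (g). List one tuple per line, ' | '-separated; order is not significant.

Row counts bottom-up:
  R → 5
  π[c](R) → 5
  ρ[g/c](π[c](R)) → 5

== RESULT ==
g
1
2
4
8
8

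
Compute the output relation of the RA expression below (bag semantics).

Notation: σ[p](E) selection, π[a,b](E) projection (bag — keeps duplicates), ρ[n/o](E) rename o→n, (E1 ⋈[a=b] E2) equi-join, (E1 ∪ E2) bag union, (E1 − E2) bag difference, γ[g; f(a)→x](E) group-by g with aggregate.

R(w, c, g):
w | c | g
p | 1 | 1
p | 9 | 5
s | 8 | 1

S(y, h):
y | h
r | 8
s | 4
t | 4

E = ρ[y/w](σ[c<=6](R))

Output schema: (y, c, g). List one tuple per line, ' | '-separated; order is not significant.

Stepwise |·|:
  R → 3
  σ[c<=6](R) → 1
  ρ[y/w](σ[c<=6](R)) → 1

== RESULT ==
y | c | g
p | 1 | 1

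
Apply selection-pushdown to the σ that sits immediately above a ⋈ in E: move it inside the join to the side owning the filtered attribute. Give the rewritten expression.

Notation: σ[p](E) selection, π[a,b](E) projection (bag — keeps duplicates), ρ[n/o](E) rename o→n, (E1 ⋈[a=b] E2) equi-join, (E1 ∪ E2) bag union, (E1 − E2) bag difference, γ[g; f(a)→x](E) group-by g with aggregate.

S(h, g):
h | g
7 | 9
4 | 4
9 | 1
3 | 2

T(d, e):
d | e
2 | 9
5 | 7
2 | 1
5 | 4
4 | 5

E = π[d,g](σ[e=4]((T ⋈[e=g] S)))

σ filters on e, owned by the left side.
E' = π[d,g]((σ[e=4](T) ⋈[e=g] S))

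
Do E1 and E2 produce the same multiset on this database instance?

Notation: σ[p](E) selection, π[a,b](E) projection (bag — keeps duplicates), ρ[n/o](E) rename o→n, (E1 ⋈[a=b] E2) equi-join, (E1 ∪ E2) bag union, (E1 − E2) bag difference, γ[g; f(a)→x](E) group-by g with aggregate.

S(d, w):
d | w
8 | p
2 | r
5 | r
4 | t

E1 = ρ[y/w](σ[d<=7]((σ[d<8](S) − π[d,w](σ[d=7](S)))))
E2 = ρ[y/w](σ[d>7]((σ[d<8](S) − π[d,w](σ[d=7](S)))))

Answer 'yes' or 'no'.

E1 stepwise |·|:
  S → 4
  σ[d<8](S) → 3
  S → 4
  σ[d=7](S) → 0
  π[d,w](σ[d=7](S)) → 0
  (σ[d<8](S) − π[d,w](σ[d=7](S))) → 3
  σ[d<=7]((σ[d<8](S) − π[d,w](σ[d=7](S)))) → 3
  ρ[y/w](σ[d<=7]((σ[d<8](S) − π[d,w](σ[d=7](S))))) → 3
E2 stepwise |·|:
  S → 4
  σ[d<8](S) → 3
  S → 4
  σ[d=7](S) → 0
  π[d,w](σ[d=7](S)) → 0
  (σ[d<8](S) − π[d,w](σ[d=7](S))) → 3
  σ[d>7]((σ[d<8](S) − π[d,w](σ[d=7](S)))) → 0
  ρ[y/w](σ[d>7]((σ[d<8](S) − π[d,w](σ[d=7](S))))) → 0

E1 result:
d | y
2 | r
4 | t
5 | r
E2 result:
d | y
(0 rows)
Witness: (5, 'r') appears 1× in E1 but 0× in E2.

no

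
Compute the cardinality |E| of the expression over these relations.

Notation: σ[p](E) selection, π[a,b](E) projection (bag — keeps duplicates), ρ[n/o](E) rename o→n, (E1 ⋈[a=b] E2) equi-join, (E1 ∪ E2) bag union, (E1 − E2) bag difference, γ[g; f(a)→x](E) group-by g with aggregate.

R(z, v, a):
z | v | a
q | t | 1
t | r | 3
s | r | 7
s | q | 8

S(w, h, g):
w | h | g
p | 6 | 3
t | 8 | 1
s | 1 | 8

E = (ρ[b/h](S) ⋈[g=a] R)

Subexpression sizes:
  S → 3
  ρ[b/h](S) → 3
  R → 4
  (ρ[b/h](S) ⋈[g=a] R) → 3

|E| = 3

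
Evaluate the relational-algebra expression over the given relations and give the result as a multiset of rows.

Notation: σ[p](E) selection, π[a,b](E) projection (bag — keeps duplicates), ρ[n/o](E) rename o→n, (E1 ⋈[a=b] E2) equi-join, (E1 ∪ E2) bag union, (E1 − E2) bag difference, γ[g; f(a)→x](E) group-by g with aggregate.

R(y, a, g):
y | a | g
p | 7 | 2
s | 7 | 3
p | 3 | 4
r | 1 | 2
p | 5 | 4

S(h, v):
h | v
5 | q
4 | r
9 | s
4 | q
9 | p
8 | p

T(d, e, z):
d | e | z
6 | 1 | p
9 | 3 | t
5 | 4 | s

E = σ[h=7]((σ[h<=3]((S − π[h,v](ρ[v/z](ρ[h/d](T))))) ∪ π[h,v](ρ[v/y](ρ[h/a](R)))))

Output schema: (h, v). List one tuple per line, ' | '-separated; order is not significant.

Subexpression sizes:
  S → 6
  T → 3
  ρ[h/d](T) → 3
  ρ[v/z](ρ[h/d](T)) → 3
  π[h,v](ρ[v/z](ρ[h/d](T))) → 3
  (S − π[h,v](ρ[v/z](ρ[h/d](T)))) → 6
  σ[h<=3]((S − π[h,v](ρ[v/z](ρ[h/d](T))))) → 0
  R → 5
  ρ[h/a](R) → 5
  ρ[v/y](ρ[h/a](R)) → 5
  π[h,v](ρ[v/y](ρ[h/a](R))) → 5
  (σ[h<=3]((S − π[h,v](ρ[v/z](ρ[h/d](T))))) ∪ π[h,v](ρ[v/y](ρ[h/a](R)))) → 5
  σ[h=7]((σ[h<=3]((S − π[h,v](ρ[v/z](ρ[h/d](T))))) ∪ π[h,v](ρ[v/y](ρ[h/a](R))))) → 2

== RESULT ==
h | v
7 | p
7 | s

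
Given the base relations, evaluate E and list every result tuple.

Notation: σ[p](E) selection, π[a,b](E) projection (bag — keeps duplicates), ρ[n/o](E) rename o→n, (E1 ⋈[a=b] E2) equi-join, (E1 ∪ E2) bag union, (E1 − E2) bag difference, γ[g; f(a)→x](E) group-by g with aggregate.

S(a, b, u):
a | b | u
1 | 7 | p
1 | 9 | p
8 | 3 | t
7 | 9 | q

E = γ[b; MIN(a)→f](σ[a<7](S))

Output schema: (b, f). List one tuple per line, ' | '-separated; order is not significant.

Per-node cardinality:
  S → 4
  σ[a<7](S) → 2
  γ[b; MIN(a)→f](σ[a<7](S)) → 2

== RESULT ==
b | f
7 | 1
9 | 1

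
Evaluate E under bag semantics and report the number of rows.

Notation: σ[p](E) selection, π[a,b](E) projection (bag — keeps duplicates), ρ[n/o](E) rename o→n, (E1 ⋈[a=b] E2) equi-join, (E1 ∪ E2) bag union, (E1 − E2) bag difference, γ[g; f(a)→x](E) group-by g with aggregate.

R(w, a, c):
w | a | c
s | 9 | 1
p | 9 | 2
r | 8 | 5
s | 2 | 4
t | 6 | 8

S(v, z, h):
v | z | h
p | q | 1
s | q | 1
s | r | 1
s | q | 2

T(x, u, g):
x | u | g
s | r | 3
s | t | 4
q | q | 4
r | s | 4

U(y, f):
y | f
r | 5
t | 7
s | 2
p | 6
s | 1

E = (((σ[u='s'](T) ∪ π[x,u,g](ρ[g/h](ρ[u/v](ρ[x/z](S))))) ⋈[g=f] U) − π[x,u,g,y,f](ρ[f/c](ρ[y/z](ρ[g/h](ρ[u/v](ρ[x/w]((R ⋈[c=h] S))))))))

Subexpression sizes:
  T → 4
  σ[u='s'](T) → 1
  S → 4
  ρ[x/z](S) → 4
  ρ[u/v](ρ[x/z](S)) → 4
  ρ[g/h](ρ[u/v](ρ[x/z](S))) → 4
  π[x,u,g](ρ[g/h](ρ[u/v](ρ[x/z](S)))) → 4
  (σ[u='s'](T) ∪ π[x,u,g](ρ[g/h](ρ[u/v](ρ[x/z](S))))) → 5
  U → 5
  ((σ[u='s'](T) ∪ π[x,u,g](ρ[g/h](ρ[u/v](ρ[x/z](S))))) ⋈[g=f] U) → 4
  R → 5
  S → 4
  (R ⋈[c=h] S) → 4
  ρ[x/w]((R ⋈[c=h] S)) → 4
  ρ[u/v](ρ[x/w]((R ⋈[c=h] S))) → 4
  ρ[g/h](ρ[u/v](ρ[x/w]((R ⋈[c=h] S)))) → 4
  ρ[y/z](ρ[g/h](ρ[u/v](ρ[x/w]((R ⋈[c=h] S))))) → 4
  ρ[f/c](ρ[y/z](ρ[g/h](ρ[u/v](ρ[x/w]((R ⋈[c=h] S)))))) → 4
  π[x,u,g,y,f](ρ[f/c](ρ[y/z](ρ[g/h](ρ[u/v](ρ[x/w]((R ⋈[c=h] S))))))) → 4
  (((σ[u='s'](T) ∪ π[x,u,g](ρ[g/h](ρ[u/v](ρ[x/z](S))))) ⋈[g=f] U) − π[x,u,g,y,f](ρ[f/c](ρ[y/z](ρ[g/h](ρ[u/v](ρ[x/w]((R ⋈[c=h] S)))))))) → 4

|E| = 4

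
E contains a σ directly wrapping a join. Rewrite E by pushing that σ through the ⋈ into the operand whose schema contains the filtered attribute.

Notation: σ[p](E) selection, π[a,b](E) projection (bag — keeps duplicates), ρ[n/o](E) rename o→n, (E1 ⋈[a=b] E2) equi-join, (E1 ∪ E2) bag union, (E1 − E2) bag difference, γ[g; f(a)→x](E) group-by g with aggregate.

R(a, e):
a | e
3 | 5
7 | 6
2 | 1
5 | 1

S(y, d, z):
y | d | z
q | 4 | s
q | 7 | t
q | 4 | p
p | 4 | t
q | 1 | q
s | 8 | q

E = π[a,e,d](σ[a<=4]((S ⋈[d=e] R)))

σ filters on a, owned by the right side.
E' = π[a,e,d]((S ⋈[d=e] σ[a<=4](R)))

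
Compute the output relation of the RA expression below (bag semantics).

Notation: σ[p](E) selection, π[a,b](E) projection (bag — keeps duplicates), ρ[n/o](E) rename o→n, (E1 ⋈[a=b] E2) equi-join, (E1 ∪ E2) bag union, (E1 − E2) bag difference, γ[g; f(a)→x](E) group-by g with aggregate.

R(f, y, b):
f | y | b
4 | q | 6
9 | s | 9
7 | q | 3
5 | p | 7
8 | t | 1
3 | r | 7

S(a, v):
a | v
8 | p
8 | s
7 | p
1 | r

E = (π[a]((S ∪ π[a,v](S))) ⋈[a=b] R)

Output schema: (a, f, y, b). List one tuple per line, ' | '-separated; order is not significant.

Subexpression sizes:
  S → 4
  S → 4
  π[a,v](S) → 4
  (S ∪ π[a,v](S)) → 8
  π[a]((S ∪ π[a,v](S))) → 8
  R → 6
  (π[a]((S ∪ π[a,v](S))) ⋈[a=b] R) → 6

== RESULT ==
a | f | y | b
1 | 8 | t | 1
1 | 8 | t | 1
7 | 3 | r | 7
7 | 3 | r | 7
7 | 5 | p | 7
7 | 5 | p | 7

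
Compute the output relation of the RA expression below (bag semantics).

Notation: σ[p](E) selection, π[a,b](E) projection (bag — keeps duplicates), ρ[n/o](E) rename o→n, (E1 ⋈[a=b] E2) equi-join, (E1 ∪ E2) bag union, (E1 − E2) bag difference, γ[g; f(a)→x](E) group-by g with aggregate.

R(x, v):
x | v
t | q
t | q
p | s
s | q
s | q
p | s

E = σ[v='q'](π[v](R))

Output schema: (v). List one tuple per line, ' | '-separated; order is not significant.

Subexpression sizes:
  R → 6
  π[v](R) → 6
  σ[v='q'](π[v](R)) → 4

== RESULT ==
v
q
q
q
q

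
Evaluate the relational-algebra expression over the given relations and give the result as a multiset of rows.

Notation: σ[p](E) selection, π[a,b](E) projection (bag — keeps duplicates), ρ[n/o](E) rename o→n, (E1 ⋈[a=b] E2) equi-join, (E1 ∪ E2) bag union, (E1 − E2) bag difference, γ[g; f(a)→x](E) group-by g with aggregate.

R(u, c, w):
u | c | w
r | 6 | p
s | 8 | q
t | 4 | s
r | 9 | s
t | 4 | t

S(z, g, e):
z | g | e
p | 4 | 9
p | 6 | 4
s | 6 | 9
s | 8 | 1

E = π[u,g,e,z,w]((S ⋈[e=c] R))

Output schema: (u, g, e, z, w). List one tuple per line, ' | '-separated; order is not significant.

Per-node cardinality:
  S → 4
  R → 5
  (S ⋈[e=c] R) → 4
  π[u,g,e,z,w]((S ⋈[e=c] R)) → 4

== RESULT ==
u | g | e | z | w
r | 4 | 9 | p | s
r | 6 | 9 | s | s
t | 6 | 4 | p | s
t | 6 | 4 | p | t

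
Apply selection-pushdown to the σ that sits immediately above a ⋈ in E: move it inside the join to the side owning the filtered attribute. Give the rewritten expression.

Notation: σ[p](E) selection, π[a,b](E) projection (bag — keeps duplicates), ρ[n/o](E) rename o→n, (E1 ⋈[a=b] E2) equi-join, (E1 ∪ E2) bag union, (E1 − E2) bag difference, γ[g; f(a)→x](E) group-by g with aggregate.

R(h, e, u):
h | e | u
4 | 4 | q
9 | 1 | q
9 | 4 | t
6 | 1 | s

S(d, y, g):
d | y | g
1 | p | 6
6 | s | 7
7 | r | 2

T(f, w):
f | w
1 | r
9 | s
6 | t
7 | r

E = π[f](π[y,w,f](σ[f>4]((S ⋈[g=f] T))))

σ filters on f, owned by the right side.
E' = π[f](π[y,w,f]((S ⋈[g=f] σ[f>4](T))))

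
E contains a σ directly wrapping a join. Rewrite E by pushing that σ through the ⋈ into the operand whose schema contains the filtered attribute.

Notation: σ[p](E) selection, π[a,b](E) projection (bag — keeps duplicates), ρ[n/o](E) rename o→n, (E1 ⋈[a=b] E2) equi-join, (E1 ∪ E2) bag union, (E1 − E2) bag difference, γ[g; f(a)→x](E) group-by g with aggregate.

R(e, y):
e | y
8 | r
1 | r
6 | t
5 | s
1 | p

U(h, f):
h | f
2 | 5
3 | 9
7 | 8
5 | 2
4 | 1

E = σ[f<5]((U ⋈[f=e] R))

σ filters on f, owned by the left side.
E' = (σ[f<5](U) ⋈[f=e] R)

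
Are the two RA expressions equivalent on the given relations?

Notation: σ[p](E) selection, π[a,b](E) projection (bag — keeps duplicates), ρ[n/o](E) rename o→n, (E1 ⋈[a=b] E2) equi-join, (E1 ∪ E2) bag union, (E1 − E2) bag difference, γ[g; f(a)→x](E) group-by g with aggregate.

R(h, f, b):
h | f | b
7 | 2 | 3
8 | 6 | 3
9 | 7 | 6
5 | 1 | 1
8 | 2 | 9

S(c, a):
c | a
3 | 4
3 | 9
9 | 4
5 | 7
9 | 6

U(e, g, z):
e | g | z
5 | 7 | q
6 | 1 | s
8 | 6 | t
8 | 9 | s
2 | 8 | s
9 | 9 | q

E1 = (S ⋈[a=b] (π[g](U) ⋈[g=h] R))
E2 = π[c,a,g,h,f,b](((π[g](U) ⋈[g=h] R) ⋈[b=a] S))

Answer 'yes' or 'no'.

E1 row counts bottom-up:
  S → 5
  U → 6
  π[g](U) → 6
  R → 5
  (π[g](U) ⋈[g=h] R) → 5
  (S ⋈[a=b] (π[g](U) ⋈[g=h] R)) → 3
E2 row counts bottom-up:
  U → 6
  π[g](U) → 6
  R → 5
  (π[g](U) ⋈[g=h] R) → 5
  S → 5
  ((π[g](U) ⋈[g=h] R) ⋈[b=a] S) → 3
  π[c,a,g,h,f,b](((π[g](U) ⋈[g=h] R) ⋈[b=a] S)) → 3

E1 and E2 produce the same multiset:
c | a | g | h | f | b
3 | 9 | 8 | 8 | 2 | 9
9 | 6 | 9 | 9 | 7 | 6
9 | 6 | 9 | 9 | 7 | 6

yes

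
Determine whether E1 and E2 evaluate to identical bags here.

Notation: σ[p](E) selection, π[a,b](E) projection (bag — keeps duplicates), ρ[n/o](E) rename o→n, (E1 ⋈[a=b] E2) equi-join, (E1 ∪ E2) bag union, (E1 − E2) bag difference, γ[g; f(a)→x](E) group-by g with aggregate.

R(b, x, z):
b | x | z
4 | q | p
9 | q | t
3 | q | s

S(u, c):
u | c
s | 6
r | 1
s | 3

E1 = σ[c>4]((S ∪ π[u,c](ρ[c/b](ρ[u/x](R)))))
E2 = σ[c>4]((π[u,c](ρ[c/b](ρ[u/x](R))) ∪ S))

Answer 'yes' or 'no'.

E1 subexpression sizes:
  S → 3
  R → 3
  ρ[u/x](R) → 3
  ρ[c/b](ρ[u/x](R)) → 3
  π[u,c](ρ[c/b](ρ[u/x](R))) → 3
  (S ∪ π[u,c](ρ[c/b](ρ[u/x](R)))) → 6
  σ[c>4]((S ∪ π[u,c](ρ[c/b](ρ[u/x](R))))) → 2
E2 subexpression sizes:
  R → 3
  ρ[u/x](R) → 3
  ρ[c/b](ρ[u/x](R)) → 3
  π[u,c](ρ[c/b](ρ[u/x](R))) → 3
  S → 3
  (π[u,c](ρ[c/b](ρ[u/x](R))) ∪ S) → 6
  σ[c>4]((π[u,c](ρ[c/b](ρ[u/x](R))) ∪ S)) → 2

E1 and E2 produce the same multiset:
u | c
q | 9
s | 6

yes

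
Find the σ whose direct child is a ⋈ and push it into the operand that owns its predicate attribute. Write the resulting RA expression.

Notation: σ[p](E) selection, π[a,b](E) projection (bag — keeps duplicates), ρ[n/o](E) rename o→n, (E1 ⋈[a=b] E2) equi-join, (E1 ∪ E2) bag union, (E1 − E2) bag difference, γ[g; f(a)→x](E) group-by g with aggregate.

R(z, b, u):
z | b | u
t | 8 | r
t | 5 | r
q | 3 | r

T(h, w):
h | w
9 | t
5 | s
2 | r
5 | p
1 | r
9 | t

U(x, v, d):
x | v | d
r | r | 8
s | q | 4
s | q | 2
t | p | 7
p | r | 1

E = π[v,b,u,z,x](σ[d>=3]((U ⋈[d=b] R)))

σ filters on d, owned by the left side.
E' = π[v,b,u,z,x]((σ[d>=3](U) ⋈[d=b] R))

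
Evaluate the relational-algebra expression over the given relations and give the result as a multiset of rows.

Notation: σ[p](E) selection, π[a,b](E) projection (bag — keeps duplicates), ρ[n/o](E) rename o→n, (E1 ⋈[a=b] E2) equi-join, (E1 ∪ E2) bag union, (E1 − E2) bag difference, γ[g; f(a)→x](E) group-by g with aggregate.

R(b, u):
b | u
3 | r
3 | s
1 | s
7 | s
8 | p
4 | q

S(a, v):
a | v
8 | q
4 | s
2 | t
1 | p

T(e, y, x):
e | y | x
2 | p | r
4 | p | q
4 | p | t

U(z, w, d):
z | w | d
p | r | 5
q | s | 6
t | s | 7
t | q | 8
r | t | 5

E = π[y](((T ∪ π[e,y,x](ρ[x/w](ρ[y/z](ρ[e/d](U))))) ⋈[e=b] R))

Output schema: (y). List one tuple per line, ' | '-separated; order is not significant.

Subexpression sizes:
  T → 3
  U → 5
  ρ[e/d](U) → 5
  ρ[y/z](ρ[e/d](U)) → 5
  ρ[x/w](ρ[y/z](ρ[e/d](U))) → 5
  π[e,y,x](ρ[x/w](ρ[y/z](ρ[e/d](U)))) → 5
  (T ∪ π[e,y,x](ρ[x/w](ρ[y/z](ρ[e/d](U))))) → 8
  R → 6
  ((T ∪ π[e,y,x](ρ[x/w](ρ[y/z](ρ[e/d](U))))) ⋈[e=b] R) → 4
  π[y](((T ∪ π[e,y,x](ρ[x/w](ρ[y/z](ρ[e/d](U))))) ⋈[e=b] R)) → 4

== RESULT ==
y
p
p
t
t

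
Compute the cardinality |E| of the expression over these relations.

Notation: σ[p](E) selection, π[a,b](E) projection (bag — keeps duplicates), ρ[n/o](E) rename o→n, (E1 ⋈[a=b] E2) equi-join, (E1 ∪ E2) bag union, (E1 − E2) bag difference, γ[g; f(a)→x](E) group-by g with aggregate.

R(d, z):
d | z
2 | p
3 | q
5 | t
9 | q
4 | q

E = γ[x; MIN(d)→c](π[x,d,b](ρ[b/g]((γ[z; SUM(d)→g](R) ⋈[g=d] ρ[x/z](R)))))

Row counts bottom-up:
  R → 5
  γ[z; SUM(d)→g](R) → 3
  R → 5
  ρ[x/z](R) → 5
  (γ[z; SUM(d)→g](R) ⋈[g=d] ρ[x/z](R)) → 2
  ρ[b/g]((γ[z; SUM(d)→g](R) ⋈[g=d] ρ[x/z](R))) → 2
  π[x,d,b](ρ[b/g]((γ[z; SUM(d)→g](R) ⋈[g=d] ρ[x/z](R)))) → 2
  γ[x; MIN(d)→c](π[x,d,b](ρ[b/g]((γ[z; SUM(d)→g](R) ⋈[g=d] ρ[x/z](R))))) → 2

|E| = 2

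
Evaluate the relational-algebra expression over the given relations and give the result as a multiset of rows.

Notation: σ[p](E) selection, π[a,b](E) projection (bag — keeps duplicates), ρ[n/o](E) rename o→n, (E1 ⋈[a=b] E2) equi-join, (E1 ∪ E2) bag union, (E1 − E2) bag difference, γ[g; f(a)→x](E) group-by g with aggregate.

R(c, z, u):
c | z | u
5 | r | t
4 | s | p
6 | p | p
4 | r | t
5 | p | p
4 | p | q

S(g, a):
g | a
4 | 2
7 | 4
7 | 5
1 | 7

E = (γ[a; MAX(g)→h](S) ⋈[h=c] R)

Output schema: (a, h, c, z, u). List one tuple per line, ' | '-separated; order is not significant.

Per-node cardinality:
  S → 4
  γ[a; MAX(g)→h](S) → 4
  R → 6
  (γ[a; MAX(g)→h](S) ⋈[h=c] R) → 3

== RESULT ==
a | h | c | z | u
2 | 4 | 4 | p | q
2 | 4 | 4 | r | t
2 | 4 | 4 | s | p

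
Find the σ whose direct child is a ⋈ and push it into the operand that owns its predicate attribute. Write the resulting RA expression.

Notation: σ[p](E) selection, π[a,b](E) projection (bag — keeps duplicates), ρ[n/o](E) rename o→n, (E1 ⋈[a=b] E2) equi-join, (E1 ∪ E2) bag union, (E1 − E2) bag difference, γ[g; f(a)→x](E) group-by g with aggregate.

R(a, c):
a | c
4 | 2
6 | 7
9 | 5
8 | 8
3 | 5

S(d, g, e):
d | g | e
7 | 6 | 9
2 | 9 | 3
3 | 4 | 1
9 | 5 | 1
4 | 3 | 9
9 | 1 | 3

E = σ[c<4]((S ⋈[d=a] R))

σ filters on c, owned by the right side.
E' = (S ⋈[d=a] σ[c<4](R))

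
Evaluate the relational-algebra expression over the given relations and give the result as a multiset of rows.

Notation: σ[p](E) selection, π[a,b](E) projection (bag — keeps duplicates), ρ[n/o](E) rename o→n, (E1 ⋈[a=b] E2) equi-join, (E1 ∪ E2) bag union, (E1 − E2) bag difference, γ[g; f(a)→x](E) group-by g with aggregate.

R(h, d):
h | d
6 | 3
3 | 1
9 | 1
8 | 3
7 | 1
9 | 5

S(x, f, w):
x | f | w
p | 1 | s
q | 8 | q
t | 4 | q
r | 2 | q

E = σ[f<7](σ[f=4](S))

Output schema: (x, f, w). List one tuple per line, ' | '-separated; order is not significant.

Subexpression sizes:
  S → 4
  σ[f=4](S) → 1
  σ[f<7](σ[f=4](S)) → 1

== RESULT ==
x | f | w
t | 4 | q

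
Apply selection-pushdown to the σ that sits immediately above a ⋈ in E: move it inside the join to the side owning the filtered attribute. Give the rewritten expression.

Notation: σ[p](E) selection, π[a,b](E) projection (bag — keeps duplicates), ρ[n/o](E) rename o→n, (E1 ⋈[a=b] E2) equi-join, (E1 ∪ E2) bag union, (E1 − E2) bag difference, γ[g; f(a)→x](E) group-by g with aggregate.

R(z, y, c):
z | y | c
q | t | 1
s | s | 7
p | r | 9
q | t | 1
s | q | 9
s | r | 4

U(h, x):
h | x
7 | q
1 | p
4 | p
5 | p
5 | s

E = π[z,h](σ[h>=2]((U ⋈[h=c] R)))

σ filters on h, owned by the left side.
E' = π[z,h]((σ[h>=2](U) ⋈[h=c] R))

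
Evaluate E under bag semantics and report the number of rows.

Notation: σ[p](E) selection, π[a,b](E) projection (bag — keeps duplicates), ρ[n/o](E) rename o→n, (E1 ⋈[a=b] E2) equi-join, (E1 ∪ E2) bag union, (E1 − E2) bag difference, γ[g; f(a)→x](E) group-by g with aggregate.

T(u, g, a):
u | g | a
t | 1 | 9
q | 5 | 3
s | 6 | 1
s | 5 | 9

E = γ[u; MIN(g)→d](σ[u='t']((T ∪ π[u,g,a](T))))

Row counts bottom-up:
  T → 4
  T → 4
  π[u,g,a](T) → 4
  (T ∪ π[u,g,a](T)) → 8
  σ[u='t']((T ∪ π[u,g,a](T))) → 2
  γ[u; MIN(g)→d](σ[u='t']((T ∪ π[u,g,a](T)))) → 1

|E| = 1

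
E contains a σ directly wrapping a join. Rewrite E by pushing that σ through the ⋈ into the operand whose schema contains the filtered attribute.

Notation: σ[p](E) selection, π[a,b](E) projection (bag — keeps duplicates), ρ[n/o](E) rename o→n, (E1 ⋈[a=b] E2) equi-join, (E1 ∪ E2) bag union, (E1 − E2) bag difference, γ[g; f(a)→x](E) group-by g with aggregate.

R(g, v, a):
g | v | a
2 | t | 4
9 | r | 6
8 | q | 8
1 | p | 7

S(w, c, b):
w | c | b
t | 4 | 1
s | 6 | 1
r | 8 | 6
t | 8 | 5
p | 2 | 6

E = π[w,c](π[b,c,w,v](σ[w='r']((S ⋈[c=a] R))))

σ filters on w, owned by the left side.
E' = π[w,c](π[b,c,w,v]((σ[w='r'](S) ⋈[c=a] R)))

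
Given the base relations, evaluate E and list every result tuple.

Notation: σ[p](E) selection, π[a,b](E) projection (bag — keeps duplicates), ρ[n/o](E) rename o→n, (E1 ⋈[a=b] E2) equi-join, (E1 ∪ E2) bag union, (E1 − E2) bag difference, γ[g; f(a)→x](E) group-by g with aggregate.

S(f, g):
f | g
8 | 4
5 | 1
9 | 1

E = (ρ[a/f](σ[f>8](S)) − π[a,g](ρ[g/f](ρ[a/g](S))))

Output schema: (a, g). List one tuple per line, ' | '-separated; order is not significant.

Row counts bottom-up:
  S → 3
  σ[f>8](S) → 1
  ρ[a/f](σ[f>8](S)) → 1
  S → 3
  ρ[a/g](S) → 3
  ρ[g/f](ρ[a/g](S)) → 3
  π[a,g](ρ[g/f](ρ[a/g](S))) → 3
  (ρ[a/f](σ[f>8](S)) − π[a,g](ρ[g/f](ρ[a/g](S)))) → 1

== RESULT ==
a | g
9 | 1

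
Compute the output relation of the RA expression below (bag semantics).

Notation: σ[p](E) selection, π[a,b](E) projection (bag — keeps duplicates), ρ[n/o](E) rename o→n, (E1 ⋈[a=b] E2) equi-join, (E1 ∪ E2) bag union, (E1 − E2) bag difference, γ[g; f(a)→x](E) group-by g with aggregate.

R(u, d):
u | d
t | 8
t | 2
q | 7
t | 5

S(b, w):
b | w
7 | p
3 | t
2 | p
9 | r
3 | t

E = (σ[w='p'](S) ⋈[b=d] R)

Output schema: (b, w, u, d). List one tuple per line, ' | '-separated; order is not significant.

Stepwise |·|:
  S → 5
  σ[w='p'](S) → 2
  R → 4
  (σ[w='p'](S) ⋈[b=d] R) → 2

== RESULT ==
b | w | u | d
2 | p | t | 2
7 | p | q | 7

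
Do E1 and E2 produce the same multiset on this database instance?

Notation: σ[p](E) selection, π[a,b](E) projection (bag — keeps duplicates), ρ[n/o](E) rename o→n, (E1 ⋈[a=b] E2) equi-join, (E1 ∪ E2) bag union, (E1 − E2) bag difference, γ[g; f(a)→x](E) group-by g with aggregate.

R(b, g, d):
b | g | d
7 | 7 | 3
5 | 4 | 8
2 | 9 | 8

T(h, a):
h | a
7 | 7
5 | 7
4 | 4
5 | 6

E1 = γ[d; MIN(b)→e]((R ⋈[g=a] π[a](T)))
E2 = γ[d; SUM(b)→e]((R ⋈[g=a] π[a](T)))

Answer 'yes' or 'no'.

E1 per-node cardinality:
  R → 3
  T → 4
  π[a](T) → 4
  (R ⋈[g=a] π[a](T)) → 3
  γ[d; MIN(b)→e]((R ⋈[g=a] π[a](T))) → 2
E2 per-node cardinality:
  R → 3
  T → 4
  π[a](T) → 4
  (R ⋈[g=a] π[a](T)) → 3
  γ[d; SUM(b)→e]((R ⋈[g=a] π[a](T))) → 2

E1 result:
d | e
3 | 7
8 | 5
E2 result:
d | e
3 | 14
8 | 5
Witness: (3, 7) appears 1× in E1 but 0× in E2.

no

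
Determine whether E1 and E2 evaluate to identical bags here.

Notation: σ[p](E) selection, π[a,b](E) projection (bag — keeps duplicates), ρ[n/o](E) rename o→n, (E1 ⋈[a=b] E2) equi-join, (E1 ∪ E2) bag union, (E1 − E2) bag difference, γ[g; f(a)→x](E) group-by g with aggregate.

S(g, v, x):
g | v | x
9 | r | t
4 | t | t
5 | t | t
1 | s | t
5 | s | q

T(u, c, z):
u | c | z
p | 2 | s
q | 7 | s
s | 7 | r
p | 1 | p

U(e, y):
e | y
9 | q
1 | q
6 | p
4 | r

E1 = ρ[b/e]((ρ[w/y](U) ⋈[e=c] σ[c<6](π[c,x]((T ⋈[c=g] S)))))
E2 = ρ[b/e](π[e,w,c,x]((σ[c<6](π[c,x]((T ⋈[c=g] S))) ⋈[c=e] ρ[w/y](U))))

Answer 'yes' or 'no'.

E1 subexpression sizes:
  U → 4
  ρ[w/y](U) → 4
  T → 4
  S → 5
  (T ⋈[c=g] S) → 1
  π[c,x]((T ⋈[c=g] S)) → 1
  σ[c<6](π[c,x]((T ⋈[c=g] S))) → 1
  (ρ[w/y](U) ⋈[e=c] σ[c<6](π[c,x]((T ⋈[c=g] S)))) → 1
  ρ[b/e]((ρ[w/y](U) ⋈[e=c] σ[c<6](π[c,x]((T ⋈[c=g] S))))) → 1
E2 subexpression sizes:
  T → 4
  S → 5
  (T ⋈[c=g] S) → 1
  π[c,x]((T ⋈[c=g] S)) → 1
  σ[c<6](π[c,x]((T ⋈[c=g] S))) → 1
  U → 4
  ρ[w/y](U) → 4
  (σ[c<6](π[c,x]((T ⋈[c=g] S))) ⋈[c=e] ρ[w/y](U)) → 1
  π[e,w,c,x]((σ[c<6](π[c,x]((T ⋈[c=g] S))) ⋈[c=e] ρ[w/y](U))) → 1
  ρ[b/e](π[e,w,c,x]((σ[c<6](π[c,x]((T ⋈[c=g] S))) ⋈[c=e] ρ[w/y](U)))) → 1

E1 and E2 produce the same multiset:
b | w | c | x
1 | q | 1 | t

yes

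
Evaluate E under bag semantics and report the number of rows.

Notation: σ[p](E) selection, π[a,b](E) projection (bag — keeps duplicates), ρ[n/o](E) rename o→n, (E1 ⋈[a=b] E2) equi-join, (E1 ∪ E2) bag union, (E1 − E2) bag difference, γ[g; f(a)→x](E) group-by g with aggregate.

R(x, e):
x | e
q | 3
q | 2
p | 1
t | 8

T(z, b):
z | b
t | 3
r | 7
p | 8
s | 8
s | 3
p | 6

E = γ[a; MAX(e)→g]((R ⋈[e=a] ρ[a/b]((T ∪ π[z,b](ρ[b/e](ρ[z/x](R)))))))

Subexpression sizes:
  R → 4
  T → 6
  R → 4
  ρ[z/x](R) → 4
  ρ[b/e](ρ[z/x](R)) → 4
  π[z,b](ρ[b/e](ρ[z/x](R))) → 4
  (T ∪ π[z,b](ρ[b/e](ρ[z/x](R)))) → 10
  ρ[a/b]((T ∪ π[z,b](ρ[b/e](ρ[z/x](R))))) → 10
  (R ⋈[e=a] ρ[a/b]((T ∪ π[z,b](ρ[b/e](ρ[z/x](R)))))) → 8
  γ[a; MAX(e)→g]((R ⋈[e=a] ρ[a/b]((T ∪ π[z,b](ρ[b/e](ρ[z/x](R))))))) → 4

|E| = 4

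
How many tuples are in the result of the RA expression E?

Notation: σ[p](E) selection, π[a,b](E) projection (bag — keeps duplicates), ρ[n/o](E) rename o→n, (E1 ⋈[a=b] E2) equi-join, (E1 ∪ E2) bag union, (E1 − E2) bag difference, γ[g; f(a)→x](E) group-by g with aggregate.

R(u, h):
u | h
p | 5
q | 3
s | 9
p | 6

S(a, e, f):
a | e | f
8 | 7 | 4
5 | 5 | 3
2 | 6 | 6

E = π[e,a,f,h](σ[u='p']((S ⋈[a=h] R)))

Stepwise |·|:
  S → 3
  R → 4
  (S ⋈[a=h] R) → 1
  σ[u='p']((S ⋈[a=h] R)) → 1
  π[e,a,f,h](σ[u='p']((S ⋈[a=h] R))) → 1

|E| = 1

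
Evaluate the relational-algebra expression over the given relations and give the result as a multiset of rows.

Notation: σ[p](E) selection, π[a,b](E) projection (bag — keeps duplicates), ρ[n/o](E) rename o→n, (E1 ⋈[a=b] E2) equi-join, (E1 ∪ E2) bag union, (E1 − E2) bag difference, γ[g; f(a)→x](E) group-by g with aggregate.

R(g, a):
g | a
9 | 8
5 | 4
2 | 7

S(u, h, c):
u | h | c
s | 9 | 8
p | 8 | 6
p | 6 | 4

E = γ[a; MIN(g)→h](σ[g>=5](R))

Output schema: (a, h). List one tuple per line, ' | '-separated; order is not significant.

Row counts bottom-up:
  R → 3
  σ[g>=5](R) → 2
  γ[a; MIN(g)→h](σ[g>=5](R)) → 2

== RESULT ==
a | h
4 | 5
8 | 9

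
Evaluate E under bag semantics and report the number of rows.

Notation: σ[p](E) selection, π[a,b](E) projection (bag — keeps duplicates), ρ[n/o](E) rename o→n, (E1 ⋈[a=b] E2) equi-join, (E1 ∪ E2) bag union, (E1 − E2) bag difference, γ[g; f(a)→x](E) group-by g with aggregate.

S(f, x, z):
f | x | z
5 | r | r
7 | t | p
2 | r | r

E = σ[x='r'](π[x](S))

Subexpression sizes:
  S → 3
  π[x](S) → 3
  σ[x='r'](π[x](S)) → 2

|E| = 2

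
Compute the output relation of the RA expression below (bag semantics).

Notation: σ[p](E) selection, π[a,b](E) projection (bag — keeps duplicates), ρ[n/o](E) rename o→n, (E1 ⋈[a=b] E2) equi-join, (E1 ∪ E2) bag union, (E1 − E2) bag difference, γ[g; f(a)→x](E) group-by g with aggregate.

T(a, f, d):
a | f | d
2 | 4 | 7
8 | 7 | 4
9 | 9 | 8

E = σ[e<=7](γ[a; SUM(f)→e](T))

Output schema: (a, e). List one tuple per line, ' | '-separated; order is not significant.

Stepwise |·|:
  T → 3
  γ[a; SUM(f)→e](T) → 3
  σ[e<=7](γ[a; SUM(f)→e](T)) → 2

== RESULT ==
a | e
2 | 4
8 | 7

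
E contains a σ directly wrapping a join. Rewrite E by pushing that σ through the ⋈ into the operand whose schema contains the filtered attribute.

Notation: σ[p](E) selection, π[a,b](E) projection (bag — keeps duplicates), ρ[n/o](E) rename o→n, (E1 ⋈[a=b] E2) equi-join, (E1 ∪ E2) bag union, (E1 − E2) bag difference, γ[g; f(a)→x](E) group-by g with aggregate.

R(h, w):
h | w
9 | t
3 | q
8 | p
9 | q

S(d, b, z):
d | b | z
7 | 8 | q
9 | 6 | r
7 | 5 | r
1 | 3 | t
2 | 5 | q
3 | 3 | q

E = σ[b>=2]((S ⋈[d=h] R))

σ filters on b, owned by the left side.
E' = (σ[b>=2](S) ⋈[d=h] R)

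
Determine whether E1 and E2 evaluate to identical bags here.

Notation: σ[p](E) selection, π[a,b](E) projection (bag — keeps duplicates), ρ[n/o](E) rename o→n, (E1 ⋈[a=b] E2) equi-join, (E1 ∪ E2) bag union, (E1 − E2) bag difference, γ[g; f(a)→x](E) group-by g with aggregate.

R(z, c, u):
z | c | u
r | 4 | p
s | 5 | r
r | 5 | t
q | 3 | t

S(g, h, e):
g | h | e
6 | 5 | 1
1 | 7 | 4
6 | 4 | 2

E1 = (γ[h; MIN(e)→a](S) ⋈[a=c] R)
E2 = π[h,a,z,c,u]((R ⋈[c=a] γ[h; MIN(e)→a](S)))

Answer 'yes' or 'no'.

E1 row counts bottom-up:
  S → 3
  γ[h; MIN(e)→a](S) → 3
  R → 4
  (γ[h; MIN(e)→a](S) ⋈[a=c] R) → 1
E2 row counts bottom-up:
  R → 4
  S → 3
  γ[h; MIN(e)→a](S) → 3
  (R ⋈[c=a] γ[h; MIN(e)→a](S)) → 1
  π[h,a,z,c,u]((R ⋈[c=a] γ[h; MIN(e)→a](S))) → 1

E1 and E2 produce the same multiset:
h | a | z | c | u
7 | 4 | r | 4 | p

yes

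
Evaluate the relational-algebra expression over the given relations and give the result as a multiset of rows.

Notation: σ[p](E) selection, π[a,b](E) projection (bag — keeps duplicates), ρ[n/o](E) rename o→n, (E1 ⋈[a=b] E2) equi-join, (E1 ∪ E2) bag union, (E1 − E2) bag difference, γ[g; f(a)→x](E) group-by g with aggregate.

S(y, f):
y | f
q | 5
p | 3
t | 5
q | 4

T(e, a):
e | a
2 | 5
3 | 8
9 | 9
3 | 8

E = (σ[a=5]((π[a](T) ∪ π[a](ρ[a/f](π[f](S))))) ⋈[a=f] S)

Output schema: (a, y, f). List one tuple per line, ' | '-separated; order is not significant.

Subexpression sizes:
  T → 4
  π[a](T) → 4
  S → 4
  π[f](S) → 4
  ρ[a/f](π[f](S)) → 4
  π[a](ρ[a/f](π[f](S))) → 4
  (π[a](T) ∪ π[a](ρ[a/f](π[f](S)))) → 8
  σ[a=5]((π[a](T) ∪ π[a](ρ[a/f](π[f](S))))) → 3
  S → 4
  (σ[a=5]((π[a](T) ∪ π[a](ρ[a/f](π[f](S))))) ⋈[a=f] S) → 6

== RESULT ==
a | y | f
5 | q | 5
5 | q | 5
5 | q | 5
5 | t | 5
5 | t | 5
5 | t | 5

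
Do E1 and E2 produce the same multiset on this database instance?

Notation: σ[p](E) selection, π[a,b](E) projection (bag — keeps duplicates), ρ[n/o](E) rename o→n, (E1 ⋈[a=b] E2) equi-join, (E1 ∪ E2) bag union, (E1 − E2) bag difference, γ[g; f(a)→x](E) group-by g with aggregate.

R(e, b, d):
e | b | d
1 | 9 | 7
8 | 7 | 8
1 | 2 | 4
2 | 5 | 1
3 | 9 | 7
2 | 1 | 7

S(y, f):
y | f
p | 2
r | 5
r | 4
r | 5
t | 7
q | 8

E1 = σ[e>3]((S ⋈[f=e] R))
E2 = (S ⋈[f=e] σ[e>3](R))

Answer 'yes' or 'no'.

E1 subexpression sizes:
  S → 6
  R → 6
  (S ⋈[f=e] R) → 3
  σ[e>3]((S ⋈[f=e] R)) → 1
E2 subexpression sizes:
  S → 6
  R → 6
  σ[e>3](R) → 1
  (S ⋈[f=e] σ[e>3](R)) → 1

E1 and E2 produce the same multiset:
y | f | e | b | d
q | 8 | 8 | 7 | 8

yes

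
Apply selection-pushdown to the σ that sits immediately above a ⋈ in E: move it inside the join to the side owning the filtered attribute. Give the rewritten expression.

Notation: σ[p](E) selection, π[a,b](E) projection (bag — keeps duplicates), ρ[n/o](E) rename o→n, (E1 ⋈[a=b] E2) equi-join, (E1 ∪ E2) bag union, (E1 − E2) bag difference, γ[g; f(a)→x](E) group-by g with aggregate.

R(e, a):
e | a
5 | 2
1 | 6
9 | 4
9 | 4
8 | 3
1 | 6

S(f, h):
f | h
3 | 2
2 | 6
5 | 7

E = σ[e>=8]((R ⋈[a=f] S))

σ filters on e, owned by the left side.
E' = (σ[e>=8](R) ⋈[a=f] S)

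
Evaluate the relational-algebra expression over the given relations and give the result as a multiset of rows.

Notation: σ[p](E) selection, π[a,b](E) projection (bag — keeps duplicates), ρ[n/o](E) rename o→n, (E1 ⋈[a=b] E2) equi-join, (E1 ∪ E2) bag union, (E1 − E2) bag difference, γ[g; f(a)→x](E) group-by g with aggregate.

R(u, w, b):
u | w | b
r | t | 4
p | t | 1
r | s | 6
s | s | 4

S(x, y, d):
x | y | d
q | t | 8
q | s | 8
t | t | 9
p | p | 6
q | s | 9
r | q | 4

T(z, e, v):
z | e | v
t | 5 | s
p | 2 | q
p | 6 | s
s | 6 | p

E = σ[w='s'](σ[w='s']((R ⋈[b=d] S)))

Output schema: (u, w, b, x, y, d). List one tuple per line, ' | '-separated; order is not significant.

Per-node cardinality:
  R → 4
  S → 6
  (R ⋈[b=d] S) → 3
  σ[w='s']((R ⋈[b=d] S)) → 2
  σ[w='s'](σ[w='s']((R ⋈[b=d] S))) → 2

== RESULT ==
u | w | b | x | y | d
r | s | 6 | p | p | 6
s | s | 4 | r | q | 4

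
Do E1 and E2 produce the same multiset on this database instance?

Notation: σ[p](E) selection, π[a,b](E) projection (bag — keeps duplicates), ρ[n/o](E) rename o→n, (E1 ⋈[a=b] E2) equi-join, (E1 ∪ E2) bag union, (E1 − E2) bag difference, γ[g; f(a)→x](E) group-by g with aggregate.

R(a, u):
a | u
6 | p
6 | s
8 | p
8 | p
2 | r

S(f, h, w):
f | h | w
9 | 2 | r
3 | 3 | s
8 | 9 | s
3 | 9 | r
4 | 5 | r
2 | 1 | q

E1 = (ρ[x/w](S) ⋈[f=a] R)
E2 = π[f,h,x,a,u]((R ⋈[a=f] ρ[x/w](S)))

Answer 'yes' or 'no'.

E1 stepwise |·|:
  S → 6
  ρ[x/w](S) → 6
  R → 5
  (ρ[x/w](S) ⋈[f=a] R) → 3
E2 stepwise |·|:
  R → 5
  S → 6
  ρ[x/w](S) → 6
  (R ⋈[a=f] ρ[x/w](S)) → 3
  π[f,h,x,a,u]((R ⋈[a=f] ρ[x/w](S))) → 3

E1 and E2 produce the same multiset:
f | h | x | a | u
2 | 1 | q | 2 | r
8 | 9 | s | 8 | p
8 | 9 | s | 8 | p

yes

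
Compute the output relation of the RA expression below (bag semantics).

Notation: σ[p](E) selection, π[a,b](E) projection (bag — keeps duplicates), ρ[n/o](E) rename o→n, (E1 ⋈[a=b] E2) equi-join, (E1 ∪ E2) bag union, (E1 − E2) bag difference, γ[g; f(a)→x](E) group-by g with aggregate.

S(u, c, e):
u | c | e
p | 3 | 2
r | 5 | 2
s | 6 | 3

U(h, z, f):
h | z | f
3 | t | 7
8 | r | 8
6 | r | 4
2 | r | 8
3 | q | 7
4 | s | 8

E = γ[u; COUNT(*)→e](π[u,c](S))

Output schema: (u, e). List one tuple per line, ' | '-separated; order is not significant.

Row counts bottom-up:
  S → 3
  π[u,c](S) → 3
  γ[u; COUNT(*)→e](π[u,c](S)) → 3

== RESULT ==
u | e
p | 1
r | 1
s | 1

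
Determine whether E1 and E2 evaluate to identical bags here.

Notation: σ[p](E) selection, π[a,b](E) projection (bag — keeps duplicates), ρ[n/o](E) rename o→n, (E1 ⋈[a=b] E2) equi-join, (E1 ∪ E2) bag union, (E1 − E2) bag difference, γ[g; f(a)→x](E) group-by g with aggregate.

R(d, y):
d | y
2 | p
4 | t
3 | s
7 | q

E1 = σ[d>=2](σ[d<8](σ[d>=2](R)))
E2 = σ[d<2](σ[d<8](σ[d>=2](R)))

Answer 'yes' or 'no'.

E1 subexpression sizes:
  R → 4
  σ[d>=2](R) → 4
  σ[d<8](σ[d>=2](R)) → 4
  σ[d>=2](σ[d<8](σ[d>=2](R))) → 4
E2 subexpression sizes:
  R → 4
  σ[d>=2](R) → 4
  σ[d<8](σ[d>=2](R)) → 4
  σ[d<2](σ[d<8](σ[d>=2](R))) → 0

E1 result:
d | y
2 | p
3 | s
4 | t
7 | q
E2 result:
d | y
(0 rows)
Witness: (3, 's') appears 1× in E1 but 0× in E2.

no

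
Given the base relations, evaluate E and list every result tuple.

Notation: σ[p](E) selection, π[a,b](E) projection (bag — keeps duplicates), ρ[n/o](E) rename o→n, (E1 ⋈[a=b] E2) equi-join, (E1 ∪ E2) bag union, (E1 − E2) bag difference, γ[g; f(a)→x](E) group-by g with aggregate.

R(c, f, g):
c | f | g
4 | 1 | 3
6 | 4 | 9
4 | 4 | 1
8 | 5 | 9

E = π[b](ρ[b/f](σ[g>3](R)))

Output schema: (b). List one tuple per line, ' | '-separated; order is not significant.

Stepwise |·|:
  R → 4
  σ[g>3](R) → 2
  ρ[b/f](σ[g>3](R)) → 2
  π[b](ρ[b/f](σ[g>3](R))) → 2

== RESULT ==
b
4
5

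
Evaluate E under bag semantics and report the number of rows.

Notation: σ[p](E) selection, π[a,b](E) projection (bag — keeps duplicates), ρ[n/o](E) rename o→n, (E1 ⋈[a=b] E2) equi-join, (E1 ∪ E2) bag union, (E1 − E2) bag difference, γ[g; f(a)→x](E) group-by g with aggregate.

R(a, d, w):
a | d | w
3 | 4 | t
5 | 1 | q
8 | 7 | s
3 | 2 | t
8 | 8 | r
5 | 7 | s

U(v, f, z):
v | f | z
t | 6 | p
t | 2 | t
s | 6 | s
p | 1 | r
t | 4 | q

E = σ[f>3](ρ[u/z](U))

Row counts bottom-up:
  U → 5
  ρ[u/z](U) → 5
  σ[f>3](ρ[u/z](U)) → 3

|E| = 3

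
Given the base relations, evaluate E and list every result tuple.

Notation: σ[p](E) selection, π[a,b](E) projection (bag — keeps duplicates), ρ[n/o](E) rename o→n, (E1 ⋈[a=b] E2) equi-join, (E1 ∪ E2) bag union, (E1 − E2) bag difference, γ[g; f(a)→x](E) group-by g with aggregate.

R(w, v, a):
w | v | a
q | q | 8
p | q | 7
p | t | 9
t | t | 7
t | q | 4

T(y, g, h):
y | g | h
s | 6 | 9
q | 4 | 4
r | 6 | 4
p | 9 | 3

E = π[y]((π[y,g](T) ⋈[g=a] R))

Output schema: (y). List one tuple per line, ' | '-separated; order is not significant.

Per-node cardinality:
  T → 4
  π[y,g](T) → 4
  R → 5
  (π[y,g](T) ⋈[g=a] R) → 2
  π[y]((π[y,g](T) ⋈[g=a] R)) → 2

== RESULT ==
y
p
q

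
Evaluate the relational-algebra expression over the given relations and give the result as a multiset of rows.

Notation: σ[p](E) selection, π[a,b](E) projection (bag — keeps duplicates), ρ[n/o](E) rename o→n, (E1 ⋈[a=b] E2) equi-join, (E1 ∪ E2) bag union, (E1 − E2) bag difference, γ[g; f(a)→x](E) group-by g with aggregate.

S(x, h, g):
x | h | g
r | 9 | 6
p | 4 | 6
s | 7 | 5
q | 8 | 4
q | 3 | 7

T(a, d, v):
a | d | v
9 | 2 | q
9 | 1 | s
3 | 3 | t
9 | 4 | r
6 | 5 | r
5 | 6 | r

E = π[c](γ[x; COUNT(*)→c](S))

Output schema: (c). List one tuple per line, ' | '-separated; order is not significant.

Per-node cardinality:
  S → 5
  γ[x; COUNT(*)→c](S) → 4
  π[c](γ[x; COUNT(*)→c](S)) → 4

== RESULT ==
c
1
1
1
2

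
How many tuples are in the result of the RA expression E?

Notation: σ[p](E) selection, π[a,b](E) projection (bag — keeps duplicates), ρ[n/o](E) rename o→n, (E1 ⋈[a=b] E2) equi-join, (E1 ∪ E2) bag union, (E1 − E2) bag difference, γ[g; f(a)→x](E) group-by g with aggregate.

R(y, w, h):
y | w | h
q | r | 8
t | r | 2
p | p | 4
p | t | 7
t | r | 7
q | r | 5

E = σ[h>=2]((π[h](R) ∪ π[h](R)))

Subexpression sizes:
  R → 6
  π[h](R) → 6
  R → 6
  π[h](R) → 6
  (π[h](R) ∪ π[h](R)) → 12
  σ[h>=2]((π[h](R) ∪ π[h](R))) → 12

|E| = 12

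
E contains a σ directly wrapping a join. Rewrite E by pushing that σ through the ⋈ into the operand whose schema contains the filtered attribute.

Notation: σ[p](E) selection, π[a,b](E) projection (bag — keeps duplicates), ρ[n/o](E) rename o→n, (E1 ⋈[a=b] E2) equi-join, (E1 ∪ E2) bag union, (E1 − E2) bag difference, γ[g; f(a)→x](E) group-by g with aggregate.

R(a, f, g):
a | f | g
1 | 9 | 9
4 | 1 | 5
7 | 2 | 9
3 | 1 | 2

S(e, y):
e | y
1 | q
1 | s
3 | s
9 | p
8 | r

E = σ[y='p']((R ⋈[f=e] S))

σ filters on y, owned by the right side.
E' = (R ⋈[f=e] σ[y='p'](S))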